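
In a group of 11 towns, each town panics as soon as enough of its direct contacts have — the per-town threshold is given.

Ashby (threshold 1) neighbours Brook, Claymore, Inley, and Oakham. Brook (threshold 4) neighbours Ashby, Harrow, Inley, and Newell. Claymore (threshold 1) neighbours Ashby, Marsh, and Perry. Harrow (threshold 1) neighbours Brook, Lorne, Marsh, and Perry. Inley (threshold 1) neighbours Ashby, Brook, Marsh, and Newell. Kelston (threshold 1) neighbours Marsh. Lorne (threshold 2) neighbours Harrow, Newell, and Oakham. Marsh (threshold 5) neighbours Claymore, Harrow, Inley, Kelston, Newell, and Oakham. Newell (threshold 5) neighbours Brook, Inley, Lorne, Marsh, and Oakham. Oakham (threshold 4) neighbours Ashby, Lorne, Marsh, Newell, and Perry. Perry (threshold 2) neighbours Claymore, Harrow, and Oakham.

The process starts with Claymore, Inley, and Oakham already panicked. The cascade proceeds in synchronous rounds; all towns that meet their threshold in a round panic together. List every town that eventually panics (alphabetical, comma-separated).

Round 1 — Claymore, Inley, Oakham panic (initial).
Round 2 — checking thresholds:
  Ashby: 3 of 4 neighbours ≥ 1, panics.
  Brook: 1 of 4 neighbours < 4, not yet.
  Lorne: 1 of 3 neighbours < 2, not yet.
  Marsh: 3 of 6 neighbours < 5, not yet.
  Newell: 2 of 5 neighbours < 5, not yet.
  Perry: 2 of 3 neighbours ≥ 2, panics.
Round 3 — checking thresholds:
  Brook: 2 of 4 neighbours < 4, not yet.
  Harrow: 1 of 4 neighbours ≥ 1, panics.
  Lorne: 1 of 3 neighbours < 2, not yet.
  Marsh: 3 of 6 neighbours < 5, not yet.
  Newell: 2 of 5 neighbours < 5, not yet.
Round 4 — checking thresholds:
  Brook: 3 of 4 neighbours < 4, not yet.
  Lorne: 2 of 3 neighbours ≥ 2, panics.
  Marsh: 4 of 6 neighbours < 5, not yet.
  Newell: 2 of 5 neighbours < 5, not yet.
Round 5 — no new panics; cascade stops.

Ashby, Claymore, Harrow, Inley, Lorne, Oakham, Perry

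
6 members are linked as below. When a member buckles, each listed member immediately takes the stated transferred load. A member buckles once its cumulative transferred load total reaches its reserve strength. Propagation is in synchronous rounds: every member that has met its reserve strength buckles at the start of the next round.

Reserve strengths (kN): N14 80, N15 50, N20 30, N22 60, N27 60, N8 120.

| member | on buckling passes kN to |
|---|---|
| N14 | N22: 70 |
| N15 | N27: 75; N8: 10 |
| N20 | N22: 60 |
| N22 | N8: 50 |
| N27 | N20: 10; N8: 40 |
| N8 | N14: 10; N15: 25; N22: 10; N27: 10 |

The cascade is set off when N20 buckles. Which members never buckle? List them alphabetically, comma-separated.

N14, N15, N27, N8

Round 1 — N20 buckles (initial).
  N22: +60 → 60 ≥ 60
Round 2 — N22 buckles.
  N8: +50 → 50 < 120
No further bucklings.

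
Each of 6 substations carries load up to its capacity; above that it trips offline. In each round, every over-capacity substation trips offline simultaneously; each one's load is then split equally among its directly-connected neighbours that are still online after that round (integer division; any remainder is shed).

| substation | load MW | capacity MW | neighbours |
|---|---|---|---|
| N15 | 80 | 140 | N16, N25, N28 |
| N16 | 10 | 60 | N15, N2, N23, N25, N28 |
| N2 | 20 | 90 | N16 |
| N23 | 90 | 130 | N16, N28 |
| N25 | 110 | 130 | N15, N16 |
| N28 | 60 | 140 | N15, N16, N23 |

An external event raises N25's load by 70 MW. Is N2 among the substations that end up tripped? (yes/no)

Round 1 — N25 at 180 > 130. N25 trips offline.
  N25 sheds 180 MW to N15, N16: 90 each.
    N15: 80+90 = 170 > 140
    N16: 10+90 = 100 > 60
Round 2 — N15, N16 trip offline.
  N15 sheds 170 MW to N28: 170 each.
    N28: 60+170 = 230 > 140
  N16 sheds 100 MW to N2, N23, N28: 33 each (1 lost).
    N2: 20+33 = 53 ≤ 90
    N23: 90+33 = 123 ≤ 130
    N28: 230+33 = 263 > 140
Round 3 — N28 trips offline.
  N28 sheds 263 MW to N23: 263 each.
    N23: 123+263 = 386 > 130
Round 4 — N23 trips offline.
  N23 sheds 386 MW: no online neighbours, lost.
No further trips.

no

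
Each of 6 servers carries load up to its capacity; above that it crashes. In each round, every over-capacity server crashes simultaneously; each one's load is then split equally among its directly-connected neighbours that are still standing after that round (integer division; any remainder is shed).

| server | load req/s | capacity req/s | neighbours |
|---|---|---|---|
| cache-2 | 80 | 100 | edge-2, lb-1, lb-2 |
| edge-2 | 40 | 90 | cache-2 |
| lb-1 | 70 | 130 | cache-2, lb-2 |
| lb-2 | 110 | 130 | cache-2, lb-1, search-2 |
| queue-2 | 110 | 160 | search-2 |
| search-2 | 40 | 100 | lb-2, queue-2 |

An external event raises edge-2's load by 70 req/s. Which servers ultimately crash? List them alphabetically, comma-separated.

Round 1 — edge-2 at 110 > 90. edge-2 crashes.
  edge-2 sheds 110 req/s to cache-2: 110 each.
    cache-2: 80+110 = 190 > 100
Round 2 — cache-2 crashes.
  cache-2 sheds 190 req/s to lb-1, lb-2: 95 each.
    lb-1: 70+95 = 165 > 130
    lb-2: 110+95 = 205 > 130
Round 3 — lb-1, lb-2 crash.
  lb-1 sheds 165 req/s: no online neighbours, lost.
  lb-2 sheds 205 req/s to search-2: 205 each.
    search-2: 40+205 = 245 > 100
Round 4 — search-2 crashes.
  search-2 sheds 245 req/s to queue-2: 245 each.
    queue-2: 110+245 = 355 > 160
Round 5 — queue-2 crashes.
  queue-2 sheds 355 req/s: no online neighbours, lost.
No further crashes.

cache-2, edge-2, lb-1, lb-2, queue-2, search-2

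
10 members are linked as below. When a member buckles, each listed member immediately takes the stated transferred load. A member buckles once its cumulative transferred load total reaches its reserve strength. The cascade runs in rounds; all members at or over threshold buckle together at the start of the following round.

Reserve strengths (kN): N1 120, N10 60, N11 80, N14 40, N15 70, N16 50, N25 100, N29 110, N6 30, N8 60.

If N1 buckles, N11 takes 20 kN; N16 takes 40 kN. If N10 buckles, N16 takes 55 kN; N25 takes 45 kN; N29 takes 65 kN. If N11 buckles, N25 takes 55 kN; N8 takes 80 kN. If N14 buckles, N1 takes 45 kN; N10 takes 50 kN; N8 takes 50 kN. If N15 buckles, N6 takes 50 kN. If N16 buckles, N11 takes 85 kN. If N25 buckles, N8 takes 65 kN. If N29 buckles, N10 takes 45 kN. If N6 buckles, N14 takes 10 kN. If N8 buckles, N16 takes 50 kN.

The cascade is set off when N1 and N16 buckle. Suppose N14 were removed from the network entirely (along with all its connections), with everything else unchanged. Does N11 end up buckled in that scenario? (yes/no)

With N14 removed:
Round 1 — N1, N16 buckle (initial).
  N11: +20+85 → 105 ≥ 80
Round 2 — N11 buckles.
  N25: +55 → 55 < 100
  N8: +80 → 80 ≥ 60
Round 3 — N8 buckles.
No further bucklings.

yes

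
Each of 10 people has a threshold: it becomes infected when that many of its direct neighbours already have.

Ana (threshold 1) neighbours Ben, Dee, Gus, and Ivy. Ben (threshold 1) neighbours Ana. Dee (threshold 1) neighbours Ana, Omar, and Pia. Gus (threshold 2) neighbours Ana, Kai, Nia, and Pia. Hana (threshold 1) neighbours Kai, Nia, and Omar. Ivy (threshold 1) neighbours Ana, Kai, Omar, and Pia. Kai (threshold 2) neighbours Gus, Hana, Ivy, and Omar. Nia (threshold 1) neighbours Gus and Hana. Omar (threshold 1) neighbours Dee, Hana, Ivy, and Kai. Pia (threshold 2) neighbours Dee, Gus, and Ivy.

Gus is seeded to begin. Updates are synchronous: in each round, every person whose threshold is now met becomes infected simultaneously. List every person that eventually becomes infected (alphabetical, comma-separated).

Round 1 — Gus becomes infected (initial).
Round 2 — checking thresholds:
  Ana: 1 of 4 neighbours ≥ 1, becomes infected.
  Kai: 1 of 4 neighbours < 2, holds.
  Nia: 1 of 2 neighbours ≥ 1, becomes infected.
  Pia: 1 of 3 neighbours < 2, holds.
Round 3 — checking thresholds:
  Ben: 1 of 1 neighbours ≥ 1, becomes infected.
  Dee: 1 of 3 neighbours ≥ 1, becomes infected.
  Hana: 1 of 3 neighbours ≥ 1, becomes infected.
  Ivy: 1 of 4 neighbours ≥ 1, becomes infected.
  Kai: 1 of 4 neighbours < 2, holds.
  Pia: 1 of 3 neighbours < 2, holds.
Round 4 — checking thresholds:
  Kai: 3 of 4 neighbours ≥ 2, becomes infected.
  Omar: 3 of 4 neighbours ≥ 1, becomes infected.
  Pia: 3 of 3 neighbours ≥ 2, becomes infected.
Round 5 — no new infections; cascade stops.

Ana, Ben, Dee, Gus, Hana, Ivy, Kai, Nia, Omar, Pia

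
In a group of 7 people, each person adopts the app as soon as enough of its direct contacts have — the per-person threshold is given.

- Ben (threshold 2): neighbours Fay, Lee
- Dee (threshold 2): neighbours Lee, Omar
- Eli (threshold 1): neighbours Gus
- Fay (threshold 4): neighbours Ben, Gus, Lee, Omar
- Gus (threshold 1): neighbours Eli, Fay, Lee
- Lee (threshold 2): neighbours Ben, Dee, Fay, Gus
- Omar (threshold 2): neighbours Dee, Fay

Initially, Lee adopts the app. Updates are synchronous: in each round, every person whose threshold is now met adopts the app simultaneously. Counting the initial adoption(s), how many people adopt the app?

Round 1 — Lee adopts the app (initial).
Round 2 — checking thresholds:
  Ben: 1 of 2 neighbours < 2, not yet.
  Dee: 1 of 2 neighbours < 2, not yet.
  Fay: 1 of 4 neighbours < 4, not yet.
  Gus: 1 of 3 neighbours ≥ 1, adopts the app.
Round 3 — checking thresholds:
  Ben: 1 of 2 neighbours < 2, not yet.
  Dee: 1 of 2 neighbours < 2, not yet.
  Eli: 1 of 1 neighbours ≥ 1, adopts the app.
  Fay: 2 of 4 neighbours < 4, not yet.
Round 4 — no new adoptions; cascade stops.

3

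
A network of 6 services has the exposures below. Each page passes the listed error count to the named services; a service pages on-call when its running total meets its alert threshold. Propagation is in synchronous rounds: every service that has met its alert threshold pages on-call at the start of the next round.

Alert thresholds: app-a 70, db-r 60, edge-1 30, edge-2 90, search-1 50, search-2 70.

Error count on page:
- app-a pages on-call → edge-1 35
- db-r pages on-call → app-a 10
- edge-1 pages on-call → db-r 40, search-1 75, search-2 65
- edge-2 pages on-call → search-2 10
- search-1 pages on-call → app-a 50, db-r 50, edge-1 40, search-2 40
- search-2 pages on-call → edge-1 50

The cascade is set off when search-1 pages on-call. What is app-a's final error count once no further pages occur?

60

Round 1 — search-1 pages on-call (initial).
  app-a: +50 → 50 < 70
  db-r: +50 → 50 < 60
  edge-1: +40 → 40 ≥ 30
  search-2: +40 → 40 < 70
Round 2 — edge-1 pages on-call.
  db-r: +40 → 90 ≥ 60
  search-2: +65 → 105 ≥ 70
Round 3 — db-r, search-2 page on-call.
  app-a: +10 → 60 < 70
No further pages.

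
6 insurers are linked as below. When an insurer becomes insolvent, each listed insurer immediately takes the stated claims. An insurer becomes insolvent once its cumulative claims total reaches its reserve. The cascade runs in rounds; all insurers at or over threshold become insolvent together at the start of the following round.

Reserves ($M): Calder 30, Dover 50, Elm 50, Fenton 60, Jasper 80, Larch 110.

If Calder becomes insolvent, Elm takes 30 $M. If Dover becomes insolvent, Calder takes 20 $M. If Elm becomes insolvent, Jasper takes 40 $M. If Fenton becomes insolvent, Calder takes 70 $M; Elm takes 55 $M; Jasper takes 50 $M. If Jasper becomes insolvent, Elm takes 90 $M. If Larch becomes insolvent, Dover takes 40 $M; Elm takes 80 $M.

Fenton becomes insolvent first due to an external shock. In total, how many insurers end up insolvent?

Round 1 — Fenton becomes insolvent (initial).
  Calder: +70 → 70 ≥ 30
  Elm: +55 → 55 ≥ 50
  Jasper: +50 → 50 < 80
Round 2 — Calder, Elm become insolvent.
  Jasper: +40 → 90 ≥ 80
Round 3 — Jasper becomes insolvent.
No further insolvencies.

4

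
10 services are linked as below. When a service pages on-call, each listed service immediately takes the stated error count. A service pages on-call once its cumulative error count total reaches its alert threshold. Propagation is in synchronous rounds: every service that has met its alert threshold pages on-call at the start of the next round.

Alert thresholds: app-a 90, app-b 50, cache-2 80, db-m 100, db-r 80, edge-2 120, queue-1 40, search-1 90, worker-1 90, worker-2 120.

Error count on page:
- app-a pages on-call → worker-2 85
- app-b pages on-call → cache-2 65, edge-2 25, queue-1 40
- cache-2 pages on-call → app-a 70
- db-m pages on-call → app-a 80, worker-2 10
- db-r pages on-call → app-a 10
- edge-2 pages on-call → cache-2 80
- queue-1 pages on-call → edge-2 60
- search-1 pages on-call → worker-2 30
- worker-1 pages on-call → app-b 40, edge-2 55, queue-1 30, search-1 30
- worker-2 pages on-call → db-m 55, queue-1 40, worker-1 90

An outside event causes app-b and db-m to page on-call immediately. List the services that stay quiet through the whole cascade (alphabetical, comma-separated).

Round 1 — app-b, db-m page on-call (initial).
  app-a: +80 → 80 < 90
  cache-2: +65 → 65 < 80
  edge-2: +25 → 25 < 120
  queue-1: +40 → 40 ≥ 40
  worker-2: +10 → 10 < 120
Round 2 — queue-1 pages on-call.
  edge-2: +60 → 85 < 120
No further pages.

app-a, cache-2, db-r, edge-2, search-1, worker-1, worker-2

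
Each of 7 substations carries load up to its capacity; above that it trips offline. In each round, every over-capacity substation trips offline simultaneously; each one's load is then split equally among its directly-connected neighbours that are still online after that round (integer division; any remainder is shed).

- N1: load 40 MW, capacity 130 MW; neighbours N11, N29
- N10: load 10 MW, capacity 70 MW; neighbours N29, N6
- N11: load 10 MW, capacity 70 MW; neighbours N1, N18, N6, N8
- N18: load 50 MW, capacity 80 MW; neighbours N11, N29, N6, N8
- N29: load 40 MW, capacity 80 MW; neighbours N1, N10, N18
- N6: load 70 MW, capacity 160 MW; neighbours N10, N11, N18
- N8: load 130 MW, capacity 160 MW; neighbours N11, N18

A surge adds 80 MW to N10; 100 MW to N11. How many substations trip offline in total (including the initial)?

6

Round 1 — N10 at 90 > 70; N11 at 110 > 70. N10, N11 trip offline.
  N10 sheds 90 MW to N29, N6: 45 each.
    N29: 40+45 = 85 > 80
    N6: 70+45 = 115 ≤ 160
  N11 sheds 110 MW to N1, N18, N6, N8: 27 each (2 lost).
    N1: 40+27 = 67 ≤ 130
    N18: 50+27 = 77 ≤ 80
    N6: 115+27 = 142 ≤ 160
    N8: 130+27 = 157 ≤ 160
Round 2 — N29 trips offline.
  N29 sheds 85 MW to N1, N18: 42 each (1 lost).
    N1: 67+42 = 109 ≤ 130
    N18: 77+42 = 119 > 80
Round 3 — N18 trips offline.
  N18 sheds 119 MW to N6, N8: 59 each (1 lost).
    N6: 142+59 = 201 > 160
    N8: 157+59 = 216 > 160
Round 4 — N6, N8 trip offline.
  N6 sheds 201 MW: no online neighbours, lost.
  N8 sheds 216 MW: no online neighbours, lost.
No further trips.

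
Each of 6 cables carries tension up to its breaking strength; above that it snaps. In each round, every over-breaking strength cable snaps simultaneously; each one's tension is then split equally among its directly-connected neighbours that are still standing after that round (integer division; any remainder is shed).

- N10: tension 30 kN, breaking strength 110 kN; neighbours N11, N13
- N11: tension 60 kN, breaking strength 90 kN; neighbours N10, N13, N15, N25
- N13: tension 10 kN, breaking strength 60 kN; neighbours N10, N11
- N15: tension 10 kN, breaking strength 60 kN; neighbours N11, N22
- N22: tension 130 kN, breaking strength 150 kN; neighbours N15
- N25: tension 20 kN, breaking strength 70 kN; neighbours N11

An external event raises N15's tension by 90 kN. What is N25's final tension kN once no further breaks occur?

56

Round 1 — N15 at 100 > 60. N15 snaps.
  N15 sheds 100 kN to N11, N22: 50 each.
    N11: 60+50 = 110 > 90
    N22: 130+50 = 180 > 150
Round 2 — N11, N22 snap.
  N11 sheds 110 kN to N10, N13, N25: 36 each (2 lost).
    N10: 30+36 = 66 ≤ 110
    N13: 10+36 = 46 ≤ 60
    N25: 20+36 = 56 ≤ 70
  N22 sheds 180 kN: no online neighbours, lost.
No further breaks.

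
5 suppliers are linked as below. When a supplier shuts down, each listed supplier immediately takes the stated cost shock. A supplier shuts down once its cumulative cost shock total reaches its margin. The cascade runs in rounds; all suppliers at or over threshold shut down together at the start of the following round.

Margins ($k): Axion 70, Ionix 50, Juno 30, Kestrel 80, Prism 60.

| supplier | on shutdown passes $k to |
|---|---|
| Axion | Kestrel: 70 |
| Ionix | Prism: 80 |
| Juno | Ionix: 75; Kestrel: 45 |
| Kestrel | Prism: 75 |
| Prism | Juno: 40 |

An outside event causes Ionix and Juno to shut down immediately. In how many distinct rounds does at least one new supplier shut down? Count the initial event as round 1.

Round 1 — Ionix, Juno shut down (initial).
  Kestrel: +45 → 45 < 80
  Prism: +80 → 80 ≥ 60
Round 2 — Prism shuts down.
No further shutdowns.

2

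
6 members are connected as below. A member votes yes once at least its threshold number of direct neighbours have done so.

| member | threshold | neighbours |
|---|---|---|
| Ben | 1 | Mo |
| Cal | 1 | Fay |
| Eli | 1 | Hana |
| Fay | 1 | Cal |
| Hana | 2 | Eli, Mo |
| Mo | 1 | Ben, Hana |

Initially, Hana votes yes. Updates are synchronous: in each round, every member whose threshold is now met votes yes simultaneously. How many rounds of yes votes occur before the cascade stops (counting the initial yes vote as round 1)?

Round 1 — Hana votes yes (initial).
Round 2 — checking thresholds:
  Eli: 1 of 1 neighbours ≥ 1, votes yes.
  Mo: 1 of 2 neighbours ≥ 1, votes yes.
Round 3 — checking thresholds:
  Ben: 1 of 1 neighbours ≥ 1, votes yes.
Round 4 — no new yes votes; cascade stops.

3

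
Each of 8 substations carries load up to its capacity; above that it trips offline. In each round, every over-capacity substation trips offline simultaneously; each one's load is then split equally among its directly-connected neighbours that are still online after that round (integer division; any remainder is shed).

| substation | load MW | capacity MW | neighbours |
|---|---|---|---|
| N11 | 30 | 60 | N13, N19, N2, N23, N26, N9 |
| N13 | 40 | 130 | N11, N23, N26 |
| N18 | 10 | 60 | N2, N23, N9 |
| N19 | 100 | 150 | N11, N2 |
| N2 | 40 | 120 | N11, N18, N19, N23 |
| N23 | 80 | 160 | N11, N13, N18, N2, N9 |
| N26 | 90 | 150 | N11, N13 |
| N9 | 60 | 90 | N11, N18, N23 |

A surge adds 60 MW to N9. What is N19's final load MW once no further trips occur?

Round 1 — N9 at 120 > 90. N9 trips offline.
  N9 sheds 120 MW to N11, N18, N23: 40 each.
    N11: 30+40 = 70 > 60
    N18: 10+40 = 50 ≤ 60
    N23: 80+40 = 120 ≤ 160
Round 2 — N11 trips offline.
  N11 sheds 70 MW to N13, N19, N2, N23, N26: 14 each.
    N13: 40+14 = 54 ≤ 130
    N19: 100+14 = 114 ≤ 150
    N2: 40+14 = 54 ≤ 120
    N23: 120+14 = 134 ≤ 160
    N26: 90+14 = 104 ≤ 150
No further trips.

114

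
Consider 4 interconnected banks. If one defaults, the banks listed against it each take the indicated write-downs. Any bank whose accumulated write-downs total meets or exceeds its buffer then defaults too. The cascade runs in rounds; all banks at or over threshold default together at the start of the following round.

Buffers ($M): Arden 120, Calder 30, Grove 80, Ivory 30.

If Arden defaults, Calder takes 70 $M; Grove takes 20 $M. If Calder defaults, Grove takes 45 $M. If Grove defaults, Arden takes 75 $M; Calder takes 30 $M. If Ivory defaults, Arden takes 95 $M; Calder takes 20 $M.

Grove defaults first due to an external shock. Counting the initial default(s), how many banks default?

2

Round 1 — Grove defaults (initial).
  Arden: +75 → 75 < 120
  Calder: +30 → 30 ≥ 30
Round 2 — Calder defaults.
No further defaults.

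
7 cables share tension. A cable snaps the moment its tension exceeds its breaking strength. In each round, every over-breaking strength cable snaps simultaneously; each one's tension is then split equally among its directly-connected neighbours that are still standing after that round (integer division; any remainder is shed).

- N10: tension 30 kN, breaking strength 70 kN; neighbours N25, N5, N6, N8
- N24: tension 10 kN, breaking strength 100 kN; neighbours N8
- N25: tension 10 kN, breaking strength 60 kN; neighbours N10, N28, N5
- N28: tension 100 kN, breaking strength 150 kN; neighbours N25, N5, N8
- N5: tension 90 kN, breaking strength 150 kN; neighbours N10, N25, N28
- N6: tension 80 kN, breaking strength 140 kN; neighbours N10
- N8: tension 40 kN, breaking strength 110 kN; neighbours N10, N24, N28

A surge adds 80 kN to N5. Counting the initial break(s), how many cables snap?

Round 1 — N5 at 170 > 150. N5 snaps.
  N5 sheds 170 kN to N10, N25, N28: 56 each (2 lost).
    N10: 30+56 = 86 > 70
    N25: 10+56 = 66 > 60
    N28: 100+56 = 156 > 150
Round 2 — N10, N25, N28 snap.
  N10 sheds 86 kN to N6, N8: 43 each.
    N6: 80+43 = 123 ≤ 140
    N8: 40+43 = 83 ≤ 110
  N25 sheds 66 kN: no online neighbours, lost.
  N28 sheds 156 kN to N8: 156 each.
    N8: 83+156 = 239 > 110
Round 3 — N8 snaps.
  N8 sheds 239 kN to N24: 239 each.
    N24: 10+239 = 249 > 100
Round 4 — N24 snaps.
  N24 sheds 249 kN: no online neighbours, lost.
No further breaks.

6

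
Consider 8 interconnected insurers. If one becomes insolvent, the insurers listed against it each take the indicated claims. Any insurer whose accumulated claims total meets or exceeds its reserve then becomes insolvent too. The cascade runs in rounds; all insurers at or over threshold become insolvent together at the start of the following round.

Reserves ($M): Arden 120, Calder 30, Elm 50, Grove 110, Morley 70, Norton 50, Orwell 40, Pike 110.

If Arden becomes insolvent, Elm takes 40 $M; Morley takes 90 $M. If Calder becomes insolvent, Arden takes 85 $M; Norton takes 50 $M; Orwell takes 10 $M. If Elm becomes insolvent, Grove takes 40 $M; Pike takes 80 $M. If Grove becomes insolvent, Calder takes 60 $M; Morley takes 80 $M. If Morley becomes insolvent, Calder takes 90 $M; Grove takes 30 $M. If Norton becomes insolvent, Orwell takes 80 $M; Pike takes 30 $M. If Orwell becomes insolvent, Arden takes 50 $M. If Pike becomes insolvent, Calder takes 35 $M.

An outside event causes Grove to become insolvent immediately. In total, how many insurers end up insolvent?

6

Round 1 — Grove becomes insolvent (initial).
  Calder: +60 → 60 ≥ 30
  Morley: +80 → 80 ≥ 70
Round 2 — Calder, Morley become insolvent.
  Arden: +85 → 85 < 120
  Norton: +50 → 50 ≥ 50
  Orwell: +10 → 10 < 40
Round 3 — Norton becomes insolvent.
  Orwell: +80 → 90 ≥ 40
  Pike: +30 → 30 < 110
Round 4 — Orwell becomes insolvent.
  Arden: +50 → 135 ≥ 120
Round 5 — Arden becomes insolvent.
  Elm: +40 → 40 < 50
No further insolvencies.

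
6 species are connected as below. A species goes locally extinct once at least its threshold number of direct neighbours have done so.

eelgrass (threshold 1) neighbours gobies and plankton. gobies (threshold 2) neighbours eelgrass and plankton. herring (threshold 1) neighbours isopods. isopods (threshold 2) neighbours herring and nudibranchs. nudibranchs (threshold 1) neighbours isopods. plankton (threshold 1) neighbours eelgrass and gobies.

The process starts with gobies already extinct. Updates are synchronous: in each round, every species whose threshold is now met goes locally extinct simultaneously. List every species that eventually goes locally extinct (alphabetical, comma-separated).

eelgrass, gobies, plankton

Round 1 — gobies goes locally extinct (initial).
Round 2 — checking thresholds:
  eelgrass: 1 of 2 neighbours ≥ 1, goes locally extinct.
  plankton: 1 of 2 neighbours ≥ 1, goes locally extinct.
Round 3 — no new extinctions; cascade stops.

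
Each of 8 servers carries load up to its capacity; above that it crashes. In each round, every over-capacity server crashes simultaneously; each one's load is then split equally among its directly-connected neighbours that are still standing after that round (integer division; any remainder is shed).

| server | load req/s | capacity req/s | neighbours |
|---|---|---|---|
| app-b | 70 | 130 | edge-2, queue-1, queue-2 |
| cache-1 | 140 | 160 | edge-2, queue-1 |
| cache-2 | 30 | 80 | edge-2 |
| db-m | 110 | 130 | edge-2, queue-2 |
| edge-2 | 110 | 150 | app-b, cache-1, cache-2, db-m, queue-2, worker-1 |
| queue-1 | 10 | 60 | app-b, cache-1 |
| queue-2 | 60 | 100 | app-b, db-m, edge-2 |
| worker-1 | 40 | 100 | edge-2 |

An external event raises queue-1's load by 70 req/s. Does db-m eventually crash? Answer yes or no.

yes

Round 1 — queue-1 at 80 > 60. queue-1 crashes.
  queue-1 sheds 80 req/s to app-b, cache-1: 40 each.
    app-b: 70+40 = 110 ≤ 130
    cache-1: 140+40 = 180 > 160
Round 2 — cache-1 crashes.
  cache-1 sheds 180 req/s to edge-2: 180 each.
    edge-2: 110+180 = 290 > 150
Round 3 — edge-2 crashes.
  edge-2 sheds 290 req/s to app-b, cache-2, db-m, queue-2, worker-1: 58 each.
    app-b: 110+58 = 168 > 130
    cache-2: 30+58 = 88 > 80
    db-m: 110+58 = 168 > 130
    queue-2: 60+58 = 118 > 100
    worker-1: 40+58 = 98 ≤ 100
Round 4 — app-b, cache-2, db-m, queue-2 crash.
  app-b sheds 168 req/s: no online neighbours, lost.
  cache-2 sheds 88 req/s: no online neighbours, lost.
  db-m sheds 168 req/s: no online neighbours, lost.
  queue-2 sheds 118 req/s: no online neighbours, lost.
No further crashes.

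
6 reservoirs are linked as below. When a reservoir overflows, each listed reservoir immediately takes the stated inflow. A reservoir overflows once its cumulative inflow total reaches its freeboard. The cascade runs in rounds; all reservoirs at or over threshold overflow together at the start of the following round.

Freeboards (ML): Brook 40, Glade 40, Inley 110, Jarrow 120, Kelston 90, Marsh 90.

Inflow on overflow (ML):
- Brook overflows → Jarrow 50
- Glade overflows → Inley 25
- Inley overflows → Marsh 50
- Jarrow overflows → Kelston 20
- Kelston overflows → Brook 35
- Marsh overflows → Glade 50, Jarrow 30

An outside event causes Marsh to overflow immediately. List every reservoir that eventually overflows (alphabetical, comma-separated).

Glade, Marsh

Round 1 — Marsh overflows (initial).
  Glade: +50 → 50 ≥ 40
  Jarrow: +30 → 30 < 120
Round 2 — Glade overflows.
  Inley: +25 → 25 < 110
No further overflows.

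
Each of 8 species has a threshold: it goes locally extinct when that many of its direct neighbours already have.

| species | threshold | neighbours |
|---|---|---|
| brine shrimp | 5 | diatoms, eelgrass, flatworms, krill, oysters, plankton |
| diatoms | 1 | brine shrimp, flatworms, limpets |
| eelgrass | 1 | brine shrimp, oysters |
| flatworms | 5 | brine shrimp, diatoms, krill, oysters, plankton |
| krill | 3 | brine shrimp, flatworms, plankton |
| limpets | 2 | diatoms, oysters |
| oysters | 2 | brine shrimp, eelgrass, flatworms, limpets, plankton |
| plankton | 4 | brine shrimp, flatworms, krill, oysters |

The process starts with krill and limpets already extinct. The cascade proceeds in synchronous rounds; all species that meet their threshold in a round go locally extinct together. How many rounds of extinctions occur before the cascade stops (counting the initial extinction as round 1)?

2

Round 1 — krill, limpets go locally extinct (initial).
Round 2 — checking thresholds:
  brine shrimp: 1 of 6 neighbours < 5, below threshold.
  diatoms: 1 of 3 neighbours ≥ 1, goes locally extinct.
  flatworms: 1 of 5 neighbours < 5, below threshold.
  oysters: 1 of 5 neighbours < 2, below threshold.
  plankton: 1 of 4 neighbours < 4, below threshold.
Round 3 — no new extinctions; cascade stops.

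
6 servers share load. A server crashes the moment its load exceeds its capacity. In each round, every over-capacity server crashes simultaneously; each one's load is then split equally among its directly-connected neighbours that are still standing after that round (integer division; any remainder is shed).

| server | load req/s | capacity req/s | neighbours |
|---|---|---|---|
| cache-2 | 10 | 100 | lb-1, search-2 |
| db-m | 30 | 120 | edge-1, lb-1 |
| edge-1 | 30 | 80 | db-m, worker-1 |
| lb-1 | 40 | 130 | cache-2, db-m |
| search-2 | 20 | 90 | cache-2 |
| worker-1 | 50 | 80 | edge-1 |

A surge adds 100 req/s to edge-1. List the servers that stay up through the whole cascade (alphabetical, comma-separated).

Round 1 — edge-1 at 130 > 80. edge-1 crashes.
  edge-1 sheds 130 req/s to db-m, worker-1: 65 each.
    db-m: 30+65 = 95 ≤ 120
    worker-1: 50+65 = 115 > 80
Round 2 — worker-1 crashes.
  worker-1 sheds 115 req/s: no online neighbours, lost.
No further crashes.

cache-2, db-m, lb-1, search-2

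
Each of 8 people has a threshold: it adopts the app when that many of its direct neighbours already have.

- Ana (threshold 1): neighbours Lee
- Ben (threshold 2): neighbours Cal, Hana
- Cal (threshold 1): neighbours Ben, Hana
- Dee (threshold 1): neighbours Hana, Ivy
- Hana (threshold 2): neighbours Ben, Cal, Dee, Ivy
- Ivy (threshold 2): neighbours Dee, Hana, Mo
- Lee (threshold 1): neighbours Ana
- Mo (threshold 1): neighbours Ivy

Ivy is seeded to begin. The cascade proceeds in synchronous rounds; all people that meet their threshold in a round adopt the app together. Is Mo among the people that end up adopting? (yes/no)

Round 1 — Ivy adopts the app (initial).
Round 2 — checking thresholds:
  Dee: 1 of 2 neighbours ≥ 1, adopts the app.
  Hana: 1 of 4 neighbours < 2, below threshold.
  Mo: 1 of 1 neighbours ≥ 1, adopts the app.
Round 3 — checking thresholds:
  Hana: 2 of 4 neighbours ≥ 2, adopts the app.
Round 4 — checking thresholds:
  Ben: 1 of 2 neighbours < 2, below threshold.
  Cal: 1 of 2 neighbours ≥ 1, adopts the app.
Round 5 — checking thresholds:
  Ben: 2 of 2 neighbours ≥ 2, adopts the app.
Round 6 — no new adoptions; cascade stops.

yes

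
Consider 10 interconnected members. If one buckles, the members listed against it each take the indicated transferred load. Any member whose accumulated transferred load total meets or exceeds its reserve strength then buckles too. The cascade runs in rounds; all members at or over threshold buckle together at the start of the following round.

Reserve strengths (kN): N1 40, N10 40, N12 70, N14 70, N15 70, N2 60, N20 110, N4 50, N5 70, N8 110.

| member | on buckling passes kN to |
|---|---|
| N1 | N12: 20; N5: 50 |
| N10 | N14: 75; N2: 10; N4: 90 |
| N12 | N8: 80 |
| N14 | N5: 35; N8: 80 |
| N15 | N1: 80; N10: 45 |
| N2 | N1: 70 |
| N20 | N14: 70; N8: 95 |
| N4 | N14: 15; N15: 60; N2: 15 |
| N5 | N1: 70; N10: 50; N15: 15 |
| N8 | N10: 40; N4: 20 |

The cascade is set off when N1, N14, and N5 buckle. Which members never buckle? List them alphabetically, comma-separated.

Round 1 — N1, N14, N5 buckle (initial).
  N10: +50 → 50 ≥ 40
  N12: +20 → 20 < 70
  N15: +15 → 15 < 70
  N8: +80 → 80 < 110
Round 2 — N10 buckles.
  N2: +10 → 10 < 60
  N4: +90 → 90 ≥ 50
Round 3 — N4 buckles.
  N15: +60 → 75 ≥ 70
  N2: +15 → 25 < 60
Round 4 — N15 buckles.
No further bucklings.

N12, N2, N20, N8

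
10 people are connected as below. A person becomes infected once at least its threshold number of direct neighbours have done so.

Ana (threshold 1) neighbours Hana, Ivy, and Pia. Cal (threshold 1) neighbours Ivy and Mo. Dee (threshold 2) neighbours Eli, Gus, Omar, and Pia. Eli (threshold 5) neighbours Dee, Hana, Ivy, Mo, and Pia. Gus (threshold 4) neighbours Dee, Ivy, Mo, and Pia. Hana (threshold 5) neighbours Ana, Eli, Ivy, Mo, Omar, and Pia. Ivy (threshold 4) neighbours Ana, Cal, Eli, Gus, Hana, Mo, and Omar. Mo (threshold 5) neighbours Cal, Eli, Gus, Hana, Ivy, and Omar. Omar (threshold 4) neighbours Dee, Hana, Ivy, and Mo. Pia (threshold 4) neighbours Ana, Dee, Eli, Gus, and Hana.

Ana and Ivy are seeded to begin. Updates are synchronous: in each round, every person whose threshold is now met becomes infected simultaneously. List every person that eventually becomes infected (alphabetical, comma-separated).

Ana, Cal, Ivy

Round 1 — Ana, Ivy become infected (initial).
Round 2 — checking thresholds:
  Cal: 1 of 2 neighbours ≥ 1, becomes infected.
  Eli: 1 of 5 neighbours < 5, not yet.
  Gus: 1 of 4 neighbours < 4, not yet.
  Hana: 2 of 6 neighbours < 5, not yet.
  Mo: 1 of 6 neighbours < 5, not yet.
  Omar: 1 of 4 neighbours < 4, not yet.
  Pia: 1 of 5 neighbours < 4, not yet.
Round 3 — no new infections; cascade stops.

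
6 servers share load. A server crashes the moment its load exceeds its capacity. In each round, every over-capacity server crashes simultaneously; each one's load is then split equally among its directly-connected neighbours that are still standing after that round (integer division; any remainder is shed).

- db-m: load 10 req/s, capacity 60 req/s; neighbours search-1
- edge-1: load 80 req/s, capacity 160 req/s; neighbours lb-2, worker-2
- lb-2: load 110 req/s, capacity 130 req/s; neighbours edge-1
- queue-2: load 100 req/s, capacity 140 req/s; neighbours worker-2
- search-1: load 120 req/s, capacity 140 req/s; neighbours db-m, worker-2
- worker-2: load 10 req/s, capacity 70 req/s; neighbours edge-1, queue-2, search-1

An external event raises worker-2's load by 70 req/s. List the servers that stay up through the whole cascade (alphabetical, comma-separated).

Round 1 — worker-2 at 80 > 70. worker-2 crashes.
  worker-2 sheds 80 req/s to edge-1, queue-2, search-1: 26 each (2 lost).
    edge-1: 80+26 = 106 ≤ 160
    queue-2: 100+26 = 126 ≤ 140
    search-1: 120+26 = 146 > 140
Round 2 — search-1 crashes.
  search-1 sheds 146 req/s to db-m: 146 each.
    db-m: 10+146 = 156 > 60
Round 3 — db-m crashes.
  db-m sheds 156 req/s: no online neighbours, lost.
No further crashes.

edge-1, lb-2, queue-2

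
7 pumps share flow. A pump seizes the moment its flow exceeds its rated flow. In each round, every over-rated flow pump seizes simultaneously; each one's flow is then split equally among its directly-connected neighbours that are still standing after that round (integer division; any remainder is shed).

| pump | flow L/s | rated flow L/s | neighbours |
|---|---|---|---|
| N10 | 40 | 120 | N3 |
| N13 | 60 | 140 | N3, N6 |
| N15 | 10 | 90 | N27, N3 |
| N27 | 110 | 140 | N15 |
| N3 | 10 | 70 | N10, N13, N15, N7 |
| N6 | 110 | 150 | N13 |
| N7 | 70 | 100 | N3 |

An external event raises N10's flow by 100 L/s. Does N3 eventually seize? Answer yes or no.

Round 1 — N10 at 140 > 120. N10 seizes.
  N10 sheds 140 L/s to N3: 140 each.
    N3: 10+140 = 150 > 70
Round 2 — N3 seizes.
  N3 sheds 150 L/s to N13, N15, N7: 50 each.
    N13: 60+50 = 110 ≤ 140
    N15: 10+50 = 60 ≤ 90
    N7: 70+50 = 120 > 100
Round 3 — N7 seizes.
  N7 sheds 120 L/s: no online neighbours, lost.
No further seizures.

yes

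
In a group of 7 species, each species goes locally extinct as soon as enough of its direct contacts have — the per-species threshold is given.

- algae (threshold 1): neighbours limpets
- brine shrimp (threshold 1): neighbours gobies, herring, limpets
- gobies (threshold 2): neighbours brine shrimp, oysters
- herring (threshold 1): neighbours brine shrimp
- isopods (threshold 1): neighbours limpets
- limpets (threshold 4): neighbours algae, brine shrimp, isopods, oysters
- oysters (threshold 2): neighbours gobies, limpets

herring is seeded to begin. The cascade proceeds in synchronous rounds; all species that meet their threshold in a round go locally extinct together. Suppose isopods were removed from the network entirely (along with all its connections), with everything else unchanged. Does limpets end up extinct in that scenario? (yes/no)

With isopods removed:
Round 1 — herring goes locally extinct (initial).
Round 2 — checking thresholds:
  brine shrimp: 1 of 3 neighbours ≥ 1, goes locally extinct.
Round 3 — no new extinctions; cascade stops.

no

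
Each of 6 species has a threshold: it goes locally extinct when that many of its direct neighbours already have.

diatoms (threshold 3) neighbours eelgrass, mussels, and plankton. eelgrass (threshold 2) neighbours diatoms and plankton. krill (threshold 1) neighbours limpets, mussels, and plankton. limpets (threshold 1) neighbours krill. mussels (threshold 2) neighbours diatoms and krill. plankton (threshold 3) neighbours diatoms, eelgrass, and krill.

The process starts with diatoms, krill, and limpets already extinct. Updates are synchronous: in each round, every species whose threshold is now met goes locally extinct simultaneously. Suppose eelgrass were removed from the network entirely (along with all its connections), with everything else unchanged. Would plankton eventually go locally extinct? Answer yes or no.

no

With eelgrass removed:
Round 1 — diatoms, krill, limpets go locally extinct (initial).
Round 2 — checking thresholds:
  mussels: 2 of 2 neighbours ≥ 2, goes locally extinct.
  plankton: 2 of 2 neighbours < 3, not yet.
Round 3 — no new extinctions; cascade stops.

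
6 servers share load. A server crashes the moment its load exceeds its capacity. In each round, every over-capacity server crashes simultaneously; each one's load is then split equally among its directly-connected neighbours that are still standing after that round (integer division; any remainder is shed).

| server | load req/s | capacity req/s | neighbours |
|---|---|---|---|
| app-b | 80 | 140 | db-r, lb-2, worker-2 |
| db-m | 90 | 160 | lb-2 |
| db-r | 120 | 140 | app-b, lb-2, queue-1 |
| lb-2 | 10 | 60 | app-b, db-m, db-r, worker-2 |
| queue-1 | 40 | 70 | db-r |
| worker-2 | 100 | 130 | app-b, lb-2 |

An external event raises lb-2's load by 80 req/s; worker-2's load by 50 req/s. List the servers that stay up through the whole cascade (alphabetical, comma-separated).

db-m

Round 1 — lb-2 at 90 > 60; worker-2 at 150 > 130. lb-2, worker-2 crash.
  lb-2 sheds 90 req/s to app-b, db-m, db-r: 30 each.
    app-b: 80+30 = 110 ≤ 140
    db-m: 90+30 = 120 ≤ 160
    db-r: 120+30 = 150 > 140
  worker-2 sheds 150 req/s to app-b: 150 each.
    app-b: 110+150 = 260 > 140
Round 2 — app-b, db-r crash.
  app-b sheds 260 req/s: no online neighbours, lost.
  db-r sheds 150 req/s to queue-1: 150 each.
    queue-1: 40+150 = 190 > 70
Round 3 — queue-1 crashes.
  queue-1 sheds 190 req/s: no online neighbours, lost.
No further crashes.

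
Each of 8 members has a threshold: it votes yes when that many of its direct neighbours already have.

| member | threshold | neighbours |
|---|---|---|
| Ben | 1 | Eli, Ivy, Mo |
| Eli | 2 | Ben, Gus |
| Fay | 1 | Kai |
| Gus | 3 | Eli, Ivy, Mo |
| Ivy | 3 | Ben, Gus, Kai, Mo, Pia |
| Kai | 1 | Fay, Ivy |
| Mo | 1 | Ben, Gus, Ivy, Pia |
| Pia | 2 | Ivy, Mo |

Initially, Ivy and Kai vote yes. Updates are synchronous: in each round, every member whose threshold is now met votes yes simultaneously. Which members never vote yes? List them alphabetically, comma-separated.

Round 1 — Ivy, Kai vote yes (initial).
Round 2 — checking thresholds:
  Ben: 1 of 3 neighbours ≥ 1, votes yes.
  Fay: 1 of 1 neighbours ≥ 1, votes yes.
  Gus: 1 of 3 neighbours < 3, below threshold.
  Mo: 1 of 4 neighbours ≥ 1, votes yes.
  Pia: 1 of 2 neighbours < 2, below threshold.
Round 3 — checking thresholds:
  Eli: 1 of 2 neighbours < 2, below threshold.
  Gus: 2 of 3 neighbours < 3, below threshold.
  Pia: 2 of 2 neighbours ≥ 2, votes yes.
Round 4 — no new yes votes; cascade stops.

Eli, Gus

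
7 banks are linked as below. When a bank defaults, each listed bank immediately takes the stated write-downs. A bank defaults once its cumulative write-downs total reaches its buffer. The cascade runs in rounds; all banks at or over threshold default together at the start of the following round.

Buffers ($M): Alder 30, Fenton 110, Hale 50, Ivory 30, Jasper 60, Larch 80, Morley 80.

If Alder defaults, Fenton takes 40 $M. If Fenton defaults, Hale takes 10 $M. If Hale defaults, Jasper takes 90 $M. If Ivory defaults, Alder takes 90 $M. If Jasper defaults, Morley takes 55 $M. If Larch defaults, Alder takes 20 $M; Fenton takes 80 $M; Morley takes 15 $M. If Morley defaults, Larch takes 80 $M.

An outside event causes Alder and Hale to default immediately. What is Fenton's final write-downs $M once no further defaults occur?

40

Round 1 — Alder, Hale default (initial).
  Fenton: +40 → 40 < 110
  Jasper: +90 → 90 ≥ 60
Round 2 — Jasper defaults.
  Morley: +55 → 55 < 80
No further defaults.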